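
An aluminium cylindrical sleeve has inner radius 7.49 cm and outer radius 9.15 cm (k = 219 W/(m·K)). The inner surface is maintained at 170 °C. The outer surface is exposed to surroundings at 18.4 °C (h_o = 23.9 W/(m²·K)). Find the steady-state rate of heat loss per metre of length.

Resistance network (inner→outer):
  R'_aluminium = ln(0.0915/0.0749)/(2πk) = 0.2002/(2π·219) = 1.455×10^-4 m·K/W
  R'_conv,out = 1/(2πr h) = 1/(2π·0.0915·23.9) = 0.07278 m·K/W
ΣR = 1.455×10^-4 + 0.07278 = 0.07293 m·K/W
Q' = ΔT/ΣR = (170 °C − 18.4 °C)/0.07293 = 2080 W/m

Q' = 2.08 kW/m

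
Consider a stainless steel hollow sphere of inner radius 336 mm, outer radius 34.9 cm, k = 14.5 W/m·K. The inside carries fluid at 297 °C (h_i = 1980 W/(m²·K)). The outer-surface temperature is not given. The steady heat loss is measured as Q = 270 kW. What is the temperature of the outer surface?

T_out = 36.6 °C

Series resistances:
  R_conv,in = 1/(4πr²h) = 1/(4π·0.336²·1980) = 3.560×10^-4 K/W
  R_stainless steel = (1/0.336 − 1/0.349)/(4πk) = 0.1109/(4π·14.5) = 6.084×10^-4 K/W
ΣR = 9.644×10^-4 K/W
ΔT = Q·ΣR = 2.70×10^5 × 9.644×10^-4 = 260.4 K
Heat flows outward, so T_out = T_in − ΔT = 297 − 260.4 = 36.6 °C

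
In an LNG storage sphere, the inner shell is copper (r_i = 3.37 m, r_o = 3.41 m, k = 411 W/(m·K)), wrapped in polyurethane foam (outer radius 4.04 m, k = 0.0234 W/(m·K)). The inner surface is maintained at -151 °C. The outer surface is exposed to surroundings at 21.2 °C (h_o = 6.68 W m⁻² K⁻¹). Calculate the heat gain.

Q = 1100 W

Treat each layer as a resistance in series:
  R_copper = (1/3.37 − 1/3.41)/(4πk) = 0.003481/(4π·411) = 6.739×10^-7 K/W
  R_polyurethane foam = (1/3.41 − 1/4.04)/(4πk) = 0.04573/(4π·0.0234) = 0.1555 K/W
  R_conv,out = 1/(4πr²h) = 1/(4π·4.04²·6.68) = 7.299×10^-4 K/W
ΣR = 6.739×10^-7 + 0.1555 + 7.299×10^-4 = 0.1562 K/W
Q = ΔT/ΣR = (-151 °C − 21.2 °C)/0.1562 = -1100 W
(Negative Q ⇒ heat flows inward; heat gain = 1100 W.)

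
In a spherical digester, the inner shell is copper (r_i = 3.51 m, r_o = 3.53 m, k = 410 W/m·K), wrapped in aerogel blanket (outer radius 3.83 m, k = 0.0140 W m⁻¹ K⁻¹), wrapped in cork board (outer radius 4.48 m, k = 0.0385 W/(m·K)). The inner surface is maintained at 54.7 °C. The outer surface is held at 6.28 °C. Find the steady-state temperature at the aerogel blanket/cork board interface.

T = 24.8 °C

Series thermal resistances, inner to outer:
  R_copper = (1/3.51 − 1/3.53)/(4πk) = 0.001614/(4π·410) = 3.133×10^-7 K/W
  R_aerogel blanket = (1/3.53 − 1/3.83)/(4πk) = 0.02219/(4π·0.0140) = 0.1261 K/W
  R_cork board = (1/3.83 − 1/4.48)/(4πk) = 0.03788/(4π·0.0385) = 0.07830 K/W
ΣR = 3.133×10^-7 + 0.1261 + 0.07830 = 0.2044 K/W
Q = ΔT/ΣR = (54.7 °C − 6.28 °C)/0.2044 = 236.9 W
From the inner boundary to the aerogel blanket/cork board interface, ΣR_partial = 0.1261 K/W.
T_interface = T_in − Q·ΣR_partial = 54.7 °C − (236.9)(0.1261) = 24.8 °C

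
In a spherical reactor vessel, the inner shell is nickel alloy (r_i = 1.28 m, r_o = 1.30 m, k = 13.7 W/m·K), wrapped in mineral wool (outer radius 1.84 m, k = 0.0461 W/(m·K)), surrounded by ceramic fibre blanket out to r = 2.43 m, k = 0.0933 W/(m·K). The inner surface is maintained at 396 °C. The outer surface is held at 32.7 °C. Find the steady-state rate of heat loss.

Resistance network (inner→outer):
  R_nickel alloy = (1/1.28 − 1/1.30)/(4πk) = 0.01202/(4π·13.7) = 6.981×10^-5 K/W
  R_mineral wool = (1/1.30 − 1/1.84)/(4πk) = 0.2258/(4π·0.0461) = 0.3897 K/W
  R_ceramic fibre blanket = (1/1.84 − 1/2.43)/(4πk) = 0.1320/(4π·0.0933) = 0.1125 K/W
ΣR = 6.981×10^-5 + 0.3897 + 0.1125 = 0.5023 K/W
Q = ΔT/ΣR = (396 °C − 32.7 °C)/0.5023 = 723 W

Q = 723 W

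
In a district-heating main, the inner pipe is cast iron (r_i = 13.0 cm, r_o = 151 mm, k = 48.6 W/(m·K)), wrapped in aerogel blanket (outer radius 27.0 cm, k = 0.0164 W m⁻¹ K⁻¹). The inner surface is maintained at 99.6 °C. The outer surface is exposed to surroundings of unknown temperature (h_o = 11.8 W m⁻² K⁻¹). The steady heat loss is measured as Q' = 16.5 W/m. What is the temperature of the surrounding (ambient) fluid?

Sum the resistances:
  R'_cast iron = ln(0.151/0.130)/(2πk) = 0.1497/(2π·48.6) = 4.904×10^-4 m·K/W
  R'_aerogel blanket = ln(0.270/0.151)/(2πk) = 0.5811/(2π·0.0164) = 5.640 m·K/W
  R'_conv,out = 1/(2πr h) = 1/(2π·0.270·11.8) = 0.04995 m·K/W
ΣR = 5.690 m·K/W
ΔT = Q'·ΣR = 16.5 × 5.690 = 93.89 K
Heat flows outward, so T_out = T_in − ΔT = 99.6 − 93.89 = 5.71 °C

T_out = 5.71 °C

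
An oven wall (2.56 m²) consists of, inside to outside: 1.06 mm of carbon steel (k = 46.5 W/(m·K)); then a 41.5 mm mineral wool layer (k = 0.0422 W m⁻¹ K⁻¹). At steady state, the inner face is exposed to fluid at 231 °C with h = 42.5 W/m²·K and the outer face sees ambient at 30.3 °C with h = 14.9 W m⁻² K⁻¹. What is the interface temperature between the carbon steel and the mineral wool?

Series thermal resistances, inner to outer:
  R_conv,in = 1/(hA) = 1/(42.5·2.56) = 0.009191 K/W
  R_carbon steel = L/(kA) = 0.00106/(46.5·2.56) = 8.905×10^-6 K/W
  R_mineral wool = L/(kA) = 0.0415/(0.0422·2.56) = 0.3841 K/W
  R_conv,out = 1/(hA) = 1/(14.9·2.56) = 0.02622 K/W
ΣR = 0.009191 + 8.905×10^-6 + 0.3841 + 0.02622 = 0.4195 K/W
Q = ΔT/ΣR = (231 °C − 30.3 °C)/0.4195 = 478.4 W
From the inner boundary to the carbon steel/mineral wool interface, ΣR_partial = 0.009200 K/W.
T_interface = T_in − Q·ΣR_partial = 231 °C − (478.4)(0.009200) = 227 °C

T = 227 °C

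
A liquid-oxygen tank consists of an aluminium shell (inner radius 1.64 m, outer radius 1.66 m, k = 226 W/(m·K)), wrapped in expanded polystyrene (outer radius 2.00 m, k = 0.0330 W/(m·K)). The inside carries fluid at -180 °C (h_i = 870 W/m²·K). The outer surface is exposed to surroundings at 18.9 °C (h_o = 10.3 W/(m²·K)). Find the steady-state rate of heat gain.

Q = 799 W

Series thermal resistances, inner to outer:
  R_conv,in = 1/(4πr²h) = 1/(4π·1.64²·870) = 3.401×10^-5 K/W
  R_aluminium = (1/1.64 − 1/1.66)/(4πk) = 0.007346/(4π·226) = 2.587×10^-6 K/W
  R_expanded polystyrene = (1/1.66 − 1/2.00)/(4πk) = 0.1024/(4π·0.0330) = 0.2470 K/W
  R_conv,out = 1/(4πr²h) = 1/(4π·2.00²·10.3) = 0.001931 K/W
ΣR = 3.401×10^-5 + 2.587×10^-6 + 0.2470 + 0.001931 = 0.2490 K/W
Q = ΔT/ΣR = (-180 °C − 18.9 °C)/0.2490 = -799 W
(Negative Q ⇒ heat flows inward; heat gain = 799 W.)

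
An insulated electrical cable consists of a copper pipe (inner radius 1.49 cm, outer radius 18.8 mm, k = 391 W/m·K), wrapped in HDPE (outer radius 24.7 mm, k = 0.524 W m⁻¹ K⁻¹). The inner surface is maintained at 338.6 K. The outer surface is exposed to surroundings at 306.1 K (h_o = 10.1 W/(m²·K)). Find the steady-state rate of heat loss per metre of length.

Series thermal resistances, inner to outer:
  R'_copper = ln(0.0188/0.0149)/(2πk) = 0.2325/(2π·391) = 9.464×10^-5 m·K/W
  R'_HDPE = ln(0.0247/0.0188)/(2πk) = 0.2729/(2π·0.524) = 0.08290 m·K/W
  R'_conv,out = 1/(2πr h) = 1/(2π·0.0247·10.1) = 0.6380 m·K/W
ΣR = 9.464×10^-5 + 0.08290 + 0.6380 = 0.7210 m·K/W
Q' = ΔT/ΣR = (338.6 K − 306.1 K)/0.7210 = 45.1 W/m

Q' = 45.1 W/m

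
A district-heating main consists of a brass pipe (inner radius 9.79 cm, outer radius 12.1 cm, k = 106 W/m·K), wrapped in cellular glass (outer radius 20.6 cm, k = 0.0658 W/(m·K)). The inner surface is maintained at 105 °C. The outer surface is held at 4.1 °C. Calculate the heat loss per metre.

Series thermal resistances, inner to outer:
  R'_brass = ln(0.121/0.0979)/(2πk) = 0.2118/(2π·106) = 3.181×10^-4 m·K/W
  R'_cellular glass = ln(0.206/0.121)/(2πk) = 0.5321/(2π·0.0658) = 1.287 m·K/W
ΣR = 3.181×10^-4 + 1.287 = 1.287 m·K/W
Q' = ΔT/ΣR = (105 °C − 4.1 °C)/1.287 = 78.4 W/m

Q' = 78.4 W/m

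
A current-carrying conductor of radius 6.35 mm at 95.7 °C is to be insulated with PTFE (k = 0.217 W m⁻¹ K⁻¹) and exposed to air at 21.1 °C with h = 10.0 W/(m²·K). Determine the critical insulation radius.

For a cylinder, r_cr = k_ins/h = 0.217/10.0 = 0.0217 m = 2.17 cm

r_cr = 2.17 cm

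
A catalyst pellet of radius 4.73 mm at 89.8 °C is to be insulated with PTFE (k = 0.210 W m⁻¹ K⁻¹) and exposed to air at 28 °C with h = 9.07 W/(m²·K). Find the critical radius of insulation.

r_cr = 4.63 cm

For a sphere, r_cr = 2k_ins/h = 2·0.210/9.07 = 0.0463 m = 4.63 cm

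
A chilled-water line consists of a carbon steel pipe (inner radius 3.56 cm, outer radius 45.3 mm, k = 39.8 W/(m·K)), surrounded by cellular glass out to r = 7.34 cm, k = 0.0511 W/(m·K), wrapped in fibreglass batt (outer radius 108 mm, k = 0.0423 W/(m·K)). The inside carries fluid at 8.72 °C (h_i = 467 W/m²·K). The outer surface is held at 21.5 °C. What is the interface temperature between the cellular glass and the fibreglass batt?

T = 15.2 °C

Series thermal resistances, inner to outer:
  R'_conv,in = 1/(2πr h) = 1/(2π·0.0356·467) = 0.009573 m·K/W
  R'_carbon steel = ln(0.0453/0.0356)/(2πk) = 0.2410/(2π·39.8) = 9.636×10^-4 m·K/W
  R'_cellular glass = ln(0.0734/0.0453)/(2πk) = 0.4826/(2π·0.0511) = 1.503 m·K/W
  R'_fibreglass batt = ln(0.108/0.0734)/(2πk) = 0.3862/(2π·0.0423) = 1.453 m·K/W
ΣR = 0.009573 + 9.636×10^-4 + 1.503 + 1.453 = 2.967 m·K/W
Q' = ΔT/ΣR = (8.72 °C − 21.5 °C)/2.967 = -4.307 W/m
From the inner boundary to the cellular glass/fibreglass batt interface, ΣR_partial = 1.514 m·K/W.
T_interface = T_in − Q'·ΣR_partial = 8.72 °C − (-4.307)(1.514) = 15.2 °C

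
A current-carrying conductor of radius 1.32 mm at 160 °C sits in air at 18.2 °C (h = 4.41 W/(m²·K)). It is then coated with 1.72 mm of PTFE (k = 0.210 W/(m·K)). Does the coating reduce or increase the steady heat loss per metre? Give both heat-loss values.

increases: 5.19 → 11.3 W/m

Critical radius for a cylinder: r_cr = k/h = 0.0476 m = 4.76 cm.
Outer radius after coating: r₂ = 0.00132 + 0.00172 = 0.00304 m.
Since r₁ < r_cr and r₂ ≤ r_cr, the coating moves toward the maximum at r_cr — heat loss rises.
Bare: R = 1/(2πr₁h) = 27.34 m·K/W; Q = 141.8/27.34 = 5.19 W/m.
Coated: R = R_cond + R_conv = 12.50 m·K/W; Q = 141.8/12.50 = 11.3 W/m.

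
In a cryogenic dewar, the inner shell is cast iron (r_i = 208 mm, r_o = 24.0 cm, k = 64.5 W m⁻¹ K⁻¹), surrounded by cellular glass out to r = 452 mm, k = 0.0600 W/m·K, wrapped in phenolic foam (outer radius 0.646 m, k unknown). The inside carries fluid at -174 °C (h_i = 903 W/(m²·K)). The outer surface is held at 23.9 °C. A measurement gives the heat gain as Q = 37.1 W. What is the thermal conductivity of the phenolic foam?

k = 0.0193 W/m·K

ΣR = ΔT/Q = |-174 − 23.9|/37.1 = 5.334 K/W
Known resistances:
  R_conv,in = 1/(4πr²h) = 1/(4π·0.208²·903) = 0.002037 K/W
  R_cast iron = (1/0.208 − 1/0.240)/(4πk) = 0.6410/(4π·64.5) = 7.909×10^-4 K/W
  R_cellular glass = (1/0.240 − 1/0.452)/(4πk) = 1.954/(4π·0.0600) = 2.592 K/W
R_phenolic foam = ΣR − ΣR_known = 5.334 − 2.595 = 2.739 K/W
(1/r₁−1/r₂)/(4πk) = 2.739 ⇒ k = 0.6644/(4π·2.739) = 0.0193 W/m·K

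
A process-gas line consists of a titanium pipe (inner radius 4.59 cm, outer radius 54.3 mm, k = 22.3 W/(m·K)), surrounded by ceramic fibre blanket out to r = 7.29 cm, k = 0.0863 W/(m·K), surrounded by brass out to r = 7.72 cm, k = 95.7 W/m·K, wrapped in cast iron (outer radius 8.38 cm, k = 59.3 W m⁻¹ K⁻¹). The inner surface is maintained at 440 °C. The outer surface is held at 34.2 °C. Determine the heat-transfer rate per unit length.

Q' = 745 W/m

Resistance network (inner→outer):
  R'_titanium = ln(0.0543/0.0459)/(2πk) = 0.1681/(2π·22.3) = 0.001199 m·K/W
  R'_ceramic fibre blanket = ln(0.0729/0.0543)/(2πk) = 0.2946/(2π·0.0863) = 0.5432 m·K/W
  R'_brass = ln(0.0772/0.0729)/(2πk) = 0.05731/(2π·95.7) = 9.531×10^-5 m·K/W
  R'_cast iron = ln(0.0838/0.0772)/(2πk) = 0.08203/(2π·59.3) = 2.202×10^-4 m·K/W
ΣR = 0.001199 + 0.5432 + 9.531×10^-5 + 2.202×10^-4 = 0.5447 m·K/W
Q' = ΔT/ΣR = (440 °C − 34.2 °C)/0.5447 = 745 W/m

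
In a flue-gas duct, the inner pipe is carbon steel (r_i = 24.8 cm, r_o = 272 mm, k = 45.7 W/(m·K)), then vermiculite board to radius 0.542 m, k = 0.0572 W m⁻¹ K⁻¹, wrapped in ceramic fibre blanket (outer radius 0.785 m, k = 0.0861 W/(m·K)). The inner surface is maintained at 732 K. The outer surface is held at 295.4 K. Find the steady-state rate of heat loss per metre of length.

Q' = 168 W/m

Series thermal resistances, inner to outer:
  R'_carbon steel = ln(0.272/0.248)/(2πk) = 0.09237/(2π·45.7) = 3.217×10^-4 m·K/W
  R'_vermiculite board = ln(0.542/0.272)/(2πk) = 0.6895/(2π·0.0572) = 1.918 m·K/W
  R'_ceramic fibre blanket = ln(0.785/0.542)/(2πk) = 0.3704/(2π·0.0861) = 0.6847 m·K/W
ΣR = 3.217×10^-4 + 1.918 + 0.6847 = 2.603 m·K/W
Q' = ΔT/ΣR = (732 K − 295.4 K)/2.603 = 168 W/m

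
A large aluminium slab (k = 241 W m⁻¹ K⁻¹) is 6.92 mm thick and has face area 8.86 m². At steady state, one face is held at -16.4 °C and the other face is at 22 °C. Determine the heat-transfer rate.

Q = 11800 kW

Q = kA·ΔT/L = 241 × 8.86 × |-16.4 °C − 22 °C| / 0.00692 = 1.18×10^7 W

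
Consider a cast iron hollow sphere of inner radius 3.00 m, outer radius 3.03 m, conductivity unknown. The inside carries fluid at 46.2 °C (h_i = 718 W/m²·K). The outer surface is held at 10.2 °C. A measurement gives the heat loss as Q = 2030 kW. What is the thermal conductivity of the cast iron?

ΣR = ΔT/Q = |46.2 − 10.2|/2.03×10^6 = 1.773×10^-5 K/W
Known resistances:
  R_conv,in = 1/(4πr²h) = 1/(4π·3.00²·718) = 1.231×10^-5 K/W
R_cast iron = ΣR − ΣR_known = 1.773×10^-5 − 1.231×10^-5 = 5.420×10^-6 K/W
(1/r₁−1/r₂)/(4πk) = 5.420×10^-6 ⇒ k = 0.003300/(4π·5.420×10^-6) = 48.5 W/m·K

k = 48.5 W/m·K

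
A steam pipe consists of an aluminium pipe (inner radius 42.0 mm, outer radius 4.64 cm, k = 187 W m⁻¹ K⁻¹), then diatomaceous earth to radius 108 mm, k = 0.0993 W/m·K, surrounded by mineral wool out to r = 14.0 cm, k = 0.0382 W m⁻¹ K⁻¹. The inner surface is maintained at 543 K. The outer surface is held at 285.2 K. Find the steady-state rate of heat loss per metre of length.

Treat each layer as a resistance in series:
  R'_aluminium = ln(0.0464/0.0420)/(2πk) = 0.09963/(2π·187) = 8.479×10^-5 m·K/W
  R'_diatomaceous earth = ln(0.108/0.0464)/(2πk) = 0.8448/(2π·0.0993) = 1.354 m·K/W
  R'_mineral wool = ln(0.140/0.108)/(2πk) = 0.2595/(2π·0.0382) = 1.081 m·K/W
ΣR = 8.479×10^-5 + 1.354 + 1.081 = 2.435 m·K/W
Q' = ΔT/ΣR = (543 K − 285.2 K)/2.435 = 106 W/m

Q' = 106 W/m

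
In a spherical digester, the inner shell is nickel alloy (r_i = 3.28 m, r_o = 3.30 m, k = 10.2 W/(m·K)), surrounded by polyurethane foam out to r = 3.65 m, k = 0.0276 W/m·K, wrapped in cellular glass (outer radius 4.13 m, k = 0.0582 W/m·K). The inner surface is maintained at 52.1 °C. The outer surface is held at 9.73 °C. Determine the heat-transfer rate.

Treat each layer as a resistance in series:
  R_nickel alloy = (1/3.28 − 1/3.30)/(4πk) = 0.001848/(4π·10.2) = 1.442×10^-5 K/W
  R_polyurethane foam = (1/3.30 − 1/3.65)/(4πk) = 0.02906/(4π·0.0276) = 0.08378 K/W
  R_cellular glass = (1/3.65 − 1/4.13)/(4πk) = 0.03184/(4π·0.0582) = 0.04354 K/W
ΣR = 1.442×10^-5 + 0.08378 + 0.04354 = 0.1273 K/W
Q = ΔT/ΣR = (52.1 °C − 9.73 °C)/0.1273 = 333 W

Q = 333 W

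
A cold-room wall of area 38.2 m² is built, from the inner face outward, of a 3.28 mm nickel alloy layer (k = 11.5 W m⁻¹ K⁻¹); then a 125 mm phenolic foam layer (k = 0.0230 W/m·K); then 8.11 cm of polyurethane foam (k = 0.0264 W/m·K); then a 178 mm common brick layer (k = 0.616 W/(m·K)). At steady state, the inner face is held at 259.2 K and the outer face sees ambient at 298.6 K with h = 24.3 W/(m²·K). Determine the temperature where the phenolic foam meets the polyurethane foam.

T = 283.4 K

Resistance network (inner→outer):
  R_nickel alloy = L/(kA) = 0.00328/(11.5·38.2) = 7.466×10^-6 K/W
  R_phenolic foam = L/(kA) = 0.125/(0.0230·38.2) = 0.1423 K/W
  R_polyurethane foam = L/(kA) = 0.0811/(0.0264·38.2) = 0.08042 K/W
  R_common brick = L/(kA) = 0.178/(0.616·38.2) = 0.007564 K/W
  R_conv,out = 1/(hA) = 1/(24.3·38.2) = 0.001077 K/W
ΣR = 7.466×10^-6 + 0.1423 + 0.08042 + 0.007564 + 0.001077 = 0.2314 K/W
Q = ΔT/ΣR = (259.2 K − 298.6 K)/0.2314 = -170.3 W
From the inner boundary to the phenolic foam/polyurethane foam interface, ΣR_partial = 0.1423 K/W.
T_interface = T_in − Q·ΣR_partial = 259.2 K − (-170.3)(0.1423) = 283.4 K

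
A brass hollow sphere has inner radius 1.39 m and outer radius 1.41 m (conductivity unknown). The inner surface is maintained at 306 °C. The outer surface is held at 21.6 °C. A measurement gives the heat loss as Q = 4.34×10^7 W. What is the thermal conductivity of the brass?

ΣR = ΔT/Q = |306 − 21.6|/4.34×10^7 = 6.553×10^-6 K/W
(1/r₁−1/r₂)/(4πk) = 6.553×10^-6 ⇒ k = 0.01020/(4π·6.553×10^-6) = 124 W/m·K

k = 124 W/m·K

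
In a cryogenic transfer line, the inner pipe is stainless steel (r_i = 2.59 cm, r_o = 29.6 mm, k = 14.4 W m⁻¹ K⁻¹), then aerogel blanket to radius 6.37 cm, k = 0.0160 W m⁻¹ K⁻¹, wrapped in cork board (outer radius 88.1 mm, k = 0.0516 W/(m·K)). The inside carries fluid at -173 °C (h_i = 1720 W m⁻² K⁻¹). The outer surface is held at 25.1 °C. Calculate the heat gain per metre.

Q' = 23.0 W/m

Series thermal resistances, inner to outer:
  R'_conv,in = 1/(2πr h) = 1/(2π·0.0259·1720) = 0.003573 m·K/W
  R'_stainless steel = ln(0.0296/0.0259)/(2πk) = 0.1335/(2π·14.4) = 0.001476 m·K/W
  R'_aerogel blanket = ln(0.0637/0.0296)/(2πk) = 0.7664/(2π·0.0160) = 7.624 m·K/W
  R'_cork board = ln(0.0881/0.0637)/(2πk) = 0.3243/(2π·0.0516) = 1.000 m·K/W
ΣR = 0.003573 + 0.001476 + 7.624 + 1.000 = 8.629 m·K/W
Q' = ΔT/ΣR = (-173 °C − 25.1 °C)/8.629 = -23.0 W/m
(Negative Q' ⇒ heat flows inward; heat gain = 23.0 W/m.)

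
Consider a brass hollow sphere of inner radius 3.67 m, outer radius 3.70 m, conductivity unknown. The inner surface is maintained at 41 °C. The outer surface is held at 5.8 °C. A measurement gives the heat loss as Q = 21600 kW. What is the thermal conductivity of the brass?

k = 108 W/m·K

ΣR = ΔT/Q = |41 − 5.8|/2.16×10^7 = 1.630×10^-6 K/W
(1/r₁−1/r₂)/(4πk) = 1.630×10^-6 ⇒ k = 0.002209/(4π·1.630×10^-6) = 108 W/m·K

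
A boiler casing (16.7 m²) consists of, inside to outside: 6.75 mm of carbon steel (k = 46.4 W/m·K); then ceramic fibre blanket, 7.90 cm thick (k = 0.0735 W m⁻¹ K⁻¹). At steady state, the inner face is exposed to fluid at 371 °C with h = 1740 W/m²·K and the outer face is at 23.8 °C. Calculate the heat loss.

Q = 5.39 kW

Treat each layer as a resistance in series:
  R_conv,in = 1/(hA) = 1/(1740·16.7) = 3.441×10^-5 K/W
  R_carbon steel = L/(kA) = 0.00675/(46.4·16.7) = 8.711×10^-6 K/W
  R_ceramic fibre blanket = L/(kA) = 0.0790/(0.0735·16.7) = 0.06436 K/W
ΣR = 3.441×10^-5 + 8.711×10^-6 + 0.06436 = 0.06440 K/W
Q = ΔT/ΣR = (371 °C − 23.8 °C)/0.06440 = 5390 W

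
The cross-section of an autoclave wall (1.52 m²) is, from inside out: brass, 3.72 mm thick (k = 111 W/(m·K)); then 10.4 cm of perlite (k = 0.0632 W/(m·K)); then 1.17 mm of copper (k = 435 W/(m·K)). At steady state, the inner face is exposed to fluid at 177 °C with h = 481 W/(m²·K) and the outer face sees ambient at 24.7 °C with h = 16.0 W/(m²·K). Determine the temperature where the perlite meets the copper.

Series thermal resistances, inner to outer:
  R_conv,in = 1/(hA) = 1/(481·1.52) = 0.001368 K/W
  R_brass = L/(kA) = 0.00372/(111·1.52) = 2.205×10^-5 K/W
  R_perlite = L/(kA) = 0.104/(0.0632·1.52) = 1.083 K/W
  R_copper = L/(kA) = 0.00117/(435·1.52) = 1.770×10^-6 K/W
  R_conv,out = 1/(hA) = 1/(16.0·1.52) = 0.04112 K/W
ΣR = 0.001368 + 2.205×10^-5 + 1.083 + 1.770×10^-6 + 0.04112 = 1.126 K/W
Q = ΔT/ΣR = (177 °C − 24.7 °C)/1.126 = 135.3 W
From the inner boundary to the perlite/copper interface, ΣR_partial = 1.084 K/W.
T_interface = T_in − Q·ΣR_partial = 177 °C − (135.3)(1.084) = 30.3 °C

T = 30.3 °C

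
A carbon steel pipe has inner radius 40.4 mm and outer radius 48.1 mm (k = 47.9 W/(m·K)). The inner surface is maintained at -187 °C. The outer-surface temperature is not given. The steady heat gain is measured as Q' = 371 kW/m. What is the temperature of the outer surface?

Sum the resistances:
  R'_carbon steel = ln(0.0481/0.0404)/(2πk) = 0.1745/(2π·47.9) = 5.796×10^-4 m·K/W
ΣR = 5.796×10^-4 m·K/W
ΔT = Q'·ΣR = 3.71×10^5 × 5.796×10^-4 = 215.0 K
Heat flows inward, so T_out = T_in + ΔT = -187 + 215.0 = 28.0 °C

T_out = 28.0 °C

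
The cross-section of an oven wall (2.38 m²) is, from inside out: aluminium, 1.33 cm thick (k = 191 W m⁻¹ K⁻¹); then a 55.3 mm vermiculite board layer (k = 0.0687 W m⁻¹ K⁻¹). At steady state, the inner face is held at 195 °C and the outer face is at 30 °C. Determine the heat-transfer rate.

Q = 488 W

Treat each layer as a resistance in series:
  R_aluminium = L/(kA) = 0.0133/(191·2.38) = 2.926×10^-5 K/W
  R_vermiculite board = L/(kA) = 0.0553/(0.0687·2.38) = 0.3382 K/W
ΣR = 2.926×10^-5 + 0.3382 = 0.3382 K/W
Q = ΔT/ΣR = (195 °C − 30 °C)/0.3382 = 488 W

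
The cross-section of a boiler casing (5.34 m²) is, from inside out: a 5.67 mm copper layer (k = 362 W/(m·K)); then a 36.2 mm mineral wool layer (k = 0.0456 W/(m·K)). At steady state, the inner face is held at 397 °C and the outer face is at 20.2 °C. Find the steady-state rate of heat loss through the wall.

Treat each layer as a resistance in series:
  R_copper = L/(kA) = 0.00567/(362·5.34) = 2.933×10^-6 K/W
  R_mineral wool = L/(kA) = 0.0362/(0.0456·5.34) = 0.1487 K/W
ΣR = 2.933×10^-6 + 0.1487 = 0.1487 K/W
Q = ΔT/ΣR = (397 °C − 20.2 °C)/0.1487 = 2530 W

Q = 2.53 kW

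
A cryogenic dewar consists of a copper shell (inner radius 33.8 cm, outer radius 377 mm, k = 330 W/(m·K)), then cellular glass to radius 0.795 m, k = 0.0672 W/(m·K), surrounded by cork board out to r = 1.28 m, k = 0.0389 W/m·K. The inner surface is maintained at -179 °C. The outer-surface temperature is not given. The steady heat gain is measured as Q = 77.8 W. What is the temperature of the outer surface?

T_out = 25.4 °C

Series resistances:
  R_copper = (1/0.338 − 1/0.377)/(4πk) = 0.3061/(4π·330) = 7.380×10^-5 K/W
  R_cellular glass = (1/0.377 − 1/0.795)/(4πk) = 1.395/(4π·0.0672) = 1.652 K/W
  R_cork board = (1/0.795 − 1/1.28)/(4πk) = 0.4766/(4π·0.0389) = 0.9750 K/W
ΣR = 2.627 K/W
ΔT = Q·ΣR = 77.8 × 2.627 = 204.4 K
Heat flows inward, so T_out = T_in + ΔT = -179 + 204.4 = 25.4 °C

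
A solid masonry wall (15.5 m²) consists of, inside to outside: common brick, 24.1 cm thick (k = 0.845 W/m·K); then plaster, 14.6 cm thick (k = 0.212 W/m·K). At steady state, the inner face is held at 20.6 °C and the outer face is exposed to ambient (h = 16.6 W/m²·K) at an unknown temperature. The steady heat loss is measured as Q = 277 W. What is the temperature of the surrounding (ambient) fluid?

Series resistances:
  R_common brick = L/(kA) = 0.241/(0.845·15.5) = 0.01840 K/W
  R_plaster = L/(kA) = 0.146/(0.212·15.5) = 0.04443 K/W
  R_conv,out = 1/(hA) = 1/(16.6·15.5) = 0.003887 K/W
ΣR = 0.06672 K/W
ΔT = Q·ΣR = 277 × 0.06672 = 18.48 K
Heat flows outward, so T_out = T_in − ΔT = 20.6 − 18.48 = 2.12 °C

T_out = 2.12 °C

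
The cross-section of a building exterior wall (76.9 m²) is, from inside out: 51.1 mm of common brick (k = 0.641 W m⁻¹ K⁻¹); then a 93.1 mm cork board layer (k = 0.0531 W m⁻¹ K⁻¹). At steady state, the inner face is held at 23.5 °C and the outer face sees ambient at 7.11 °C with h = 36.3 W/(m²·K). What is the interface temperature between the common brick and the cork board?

T = 22.8 °C

Treat each layer as a resistance in series:
  R_common brick = L/(kA) = 0.0511/(0.641·76.9) = 0.001037 K/W
  R_cork board = L/(kA) = 0.0931/(0.0531·76.9) = 0.02280 K/W
  R_conv,out = 1/(hA) = 1/(36.3·76.9) = 3.582×10^-4 K/W
ΣR = 0.001037 + 0.02280 + 3.582×10^-4 = 0.02420 K/W
Q = ΔT/ΣR = (23.5 °C − 7.11 °C)/0.02420 = 677.3 W
From the inner boundary to the common brick/cork board interface, ΣR_partial = 0.001037 K/W.
T_interface = T_in − Q·ΣR_partial = 23.5 °C − (677.3)(0.001037) = 22.8 °C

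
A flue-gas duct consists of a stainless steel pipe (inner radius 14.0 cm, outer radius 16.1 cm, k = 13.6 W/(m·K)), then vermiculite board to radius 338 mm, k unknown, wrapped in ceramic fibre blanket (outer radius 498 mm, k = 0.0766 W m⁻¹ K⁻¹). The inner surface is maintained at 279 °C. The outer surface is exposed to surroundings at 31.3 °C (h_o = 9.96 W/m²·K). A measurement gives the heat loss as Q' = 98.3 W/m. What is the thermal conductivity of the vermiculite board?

k = 0.0702 W/m·K

ΣR = ΔT/Q' = |279 − 31.3|/98.3 = 2.520 m·K/W
Known resistances:
  R'_stainless steel = ln(0.161/0.140)/(2πk) = 0.1398/(2π·13.6) = 0.001636 m·K/W
  R'_ceramic fibre blanket = ln(0.498/0.338)/(2πk) = 0.3876/(2π·0.0766) = 0.8052 m·K/W
  R'_conv,out = 1/(2πr h) = 1/(2π·0.498·9.96) = 0.03209 m·K/W
R_vermiculite board = ΣR − ΣR_known = 2.520 − 0.8389 = 1.681 m·K/W
ln(r₂/r₁)/(2πk) = 1.681 ⇒ k = 0.7416/(2π·1.681) = 0.0702 W/m·K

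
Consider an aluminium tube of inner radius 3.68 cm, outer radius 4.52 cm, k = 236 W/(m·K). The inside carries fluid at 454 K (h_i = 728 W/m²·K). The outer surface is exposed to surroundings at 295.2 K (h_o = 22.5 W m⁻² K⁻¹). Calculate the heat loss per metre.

Q' = 977 W/m

Resistance network (inner→outer):
  R'_conv,in = 1/(2πr h) = 1/(2π·0.0368·728) = 0.005941 m·K/W
  R'_aluminium = ln(0.0452/0.0368)/(2πk) = 0.2056/(2π·236) = 1.387×10^-4 m·K/W
  R'_conv,out = 1/(2πr h) = 1/(2π·0.0452·22.5) = 0.1565 m·K/W
ΣR = 0.005941 + 1.387×10^-4 + 0.1565 = 0.1626 m·K/W
Q' = ΔT/ΣR = (454 K − 295.2 K)/0.1626 = 977 W/m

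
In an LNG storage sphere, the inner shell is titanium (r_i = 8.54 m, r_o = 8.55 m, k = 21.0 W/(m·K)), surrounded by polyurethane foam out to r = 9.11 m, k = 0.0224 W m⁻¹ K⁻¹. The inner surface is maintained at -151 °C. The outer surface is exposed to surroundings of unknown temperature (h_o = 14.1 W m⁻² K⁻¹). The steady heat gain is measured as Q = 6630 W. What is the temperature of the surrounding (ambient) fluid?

Series resistances:
  R_titanium = (1/8.54 − 1/8.55)/(4πk) = 1.370×10^-4/(4π·21.0) = 5.190×10^-7 K/W
  R_polyurethane foam = (1/8.55 − 1/9.11)/(4πk) = 0.007190/(4π·0.0224) = 0.02554 K/W
  R_conv,out = 1/(4πr²h) = 1/(4π·9.11²·14.1) = 6.800×10^-5 K/W
ΣR = 0.02561 K/W
ΔT = Q·ΣR = 6630 × 0.02561 = 169.8 K
Heat flows inward, so T_out = T_in + ΔT = -151 + 169.8 = 18.8 °C

T_out = 18.8 °C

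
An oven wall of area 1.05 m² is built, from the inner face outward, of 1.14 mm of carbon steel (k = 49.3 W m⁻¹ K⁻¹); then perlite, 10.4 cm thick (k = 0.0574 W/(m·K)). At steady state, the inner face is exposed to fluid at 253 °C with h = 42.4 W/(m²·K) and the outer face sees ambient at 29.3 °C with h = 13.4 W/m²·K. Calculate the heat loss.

Resistance network (inner→outer):
  R_conv,in = 1/(hA) = 1/(42.4·1.05) = 0.02246 K/W
  R_carbon steel = L/(kA) = 0.00114/(49.3·1.05) = 2.202×10^-5 K/W
  R_perlite = L/(kA) = 0.104/(0.0574·1.05) = 1.726 K/W
  R_conv,out = 1/(hA) = 1/(13.4·1.05) = 0.07107 K/W
ΣR = 0.02246 + 2.202×10^-5 + 1.726 + 0.07107 = 1.820 K/W
Q = ΔT/ΣR = (253 °C − 29.3 °C)/1.820 = 123 W

Q = 123 W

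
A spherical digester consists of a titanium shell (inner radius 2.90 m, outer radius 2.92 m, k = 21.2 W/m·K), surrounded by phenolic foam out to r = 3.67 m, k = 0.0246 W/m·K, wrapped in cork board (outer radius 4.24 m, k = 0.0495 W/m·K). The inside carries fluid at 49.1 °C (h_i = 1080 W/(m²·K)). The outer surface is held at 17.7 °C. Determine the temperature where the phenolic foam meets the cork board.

T = 24.2 °C

Treat each layer as a resistance in series:
  R_conv,in = 1/(4πr²h) = 1/(4π·2.90²·1080) = 8.761×10^-6 K/W
  R_titanium = (1/2.90 − 1/2.92)/(4πk) = 0.002362/(4π·21.2) = 8.866×10^-6 K/W
  R_phenolic foam = (1/2.92 − 1/3.67)/(4πk) = 0.06999/(4π·0.0246) = 0.2264 K/W
  R_cork board = (1/3.67 − 1/4.24)/(4πk) = 0.03663/(4π·0.0495) = 0.05889 K/W
ΣR = 8.761×10^-6 + 8.866×10^-6 + 0.2264 + 0.05889 = 0.2853 K/W
Q = ΔT/ΣR = (49.1 °C − 17.7 °C)/0.2853 = 110.1 W
From the inner boundary to the phenolic foam/cork board interface, ΣR_partial = 0.2264 K/W.
T_interface = T_in − Q·ΣR_partial = 49.1 °C − (110.1)(0.2264) = 24.2 °C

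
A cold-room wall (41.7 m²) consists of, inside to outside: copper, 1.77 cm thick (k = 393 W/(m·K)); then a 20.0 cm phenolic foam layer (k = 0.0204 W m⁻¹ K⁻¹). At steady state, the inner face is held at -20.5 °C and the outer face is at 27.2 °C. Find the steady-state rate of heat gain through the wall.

Series thermal resistances, inner to outer:
  R_copper = L/(kA) = 0.0177/(393·41.7) = 1.080×10^-6 K/W
  R_phenolic foam = L/(kA) = 0.200/(0.0204·41.7) = 0.2351 K/W
ΣR = 1.080×10^-6 + 0.2351 = 0.2351 K/W
Q = ΔT/ΣR = (-20.5 °C − 27.2 °C)/0.2351 = -203 W
(Negative Q ⇒ heat flows inward; heat gain = 203 W.)

Q = 203 W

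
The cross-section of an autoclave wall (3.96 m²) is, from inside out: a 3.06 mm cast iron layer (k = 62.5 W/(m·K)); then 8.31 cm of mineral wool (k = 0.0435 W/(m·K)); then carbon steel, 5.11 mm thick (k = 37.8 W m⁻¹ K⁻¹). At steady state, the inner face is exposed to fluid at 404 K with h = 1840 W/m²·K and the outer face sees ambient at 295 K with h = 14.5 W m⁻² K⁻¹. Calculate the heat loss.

Q = 218 W

Series thermal resistances, inner to outer:
  R_conv,in = 1/(hA) = 1/(1840·3.96) = 1.372×10^-4 K/W
  R_cast iron = L/(kA) = 0.00306/(62.5·3.96) = 1.236×10^-5 K/W
  R_mineral wool = L/(kA) = 0.0831/(0.0435·3.96) = 0.4824 K/W
  R_carbon steel = L/(kA) = 0.00511/(37.8·3.96) = 3.414×10^-5 K/W
  R_conv,out = 1/(hA) = 1/(14.5·3.96) = 0.01742 K/W
ΣR = 1.372×10^-4 + 1.236×10^-5 + 0.4824 + 3.414×10^-5 + 0.01742 = 0.5000 K/W
Q = ΔT/ΣR = (404 K − 295 K)/0.5000 = 218 W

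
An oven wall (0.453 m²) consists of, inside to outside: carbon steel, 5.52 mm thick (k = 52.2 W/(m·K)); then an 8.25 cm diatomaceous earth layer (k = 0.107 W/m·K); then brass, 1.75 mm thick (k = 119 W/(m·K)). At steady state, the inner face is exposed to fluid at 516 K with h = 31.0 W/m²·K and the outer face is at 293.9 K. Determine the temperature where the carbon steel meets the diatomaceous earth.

T = 507 K

Treat each layer as a resistance in series:
  R_conv,in = 1/(hA) = 1/(31.0·0.453) = 0.07121 K/W
  R_carbon steel = L/(kA) = 0.00552/(52.2·0.453) = 2.334×10^-4 K/W
  R_diatomaceous earth = L/(kA) = 0.0825/(0.107·0.453) = 1.702 K/W
  R_brass = L/(kA) = 0.00175/(119·0.453) = 3.246×10^-5 K/W
ΣR = 0.07121 + 2.334×10^-4 + 1.702 + 3.246×10^-5 = 1.773 K/W
Q = ΔT/ΣR = (516 K − 293.9 K)/1.773 = 125.3 W
From the inner boundary to the carbon steel/diatomaceous earth interface, ΣR_partial = 0.07144 K/W.
T_interface = T_in − Q·ΣR_partial = 516 K − (125.3)(0.07144) = 507 K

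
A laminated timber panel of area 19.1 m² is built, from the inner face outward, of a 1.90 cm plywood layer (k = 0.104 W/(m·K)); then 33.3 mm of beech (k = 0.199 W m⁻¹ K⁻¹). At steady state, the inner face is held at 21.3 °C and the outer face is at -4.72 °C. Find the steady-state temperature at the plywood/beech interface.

Resistance network (inner→outer):
  R_plywood = L/(kA) = 0.0190/(0.104·19.1) = 0.009565 K/W
  R_beech = L/(kA) = 0.0333/(0.199·19.1) = 0.008761 K/W
ΣR = 0.009565 + 0.008761 = 0.01833 K/W
Q = ΔT/ΣR = (21.3 °C − -4.72 °C)/0.01833 = 1420 W
From the inner boundary to the plywood/beech interface, ΣR_partial = 0.009565 K/W.
T_interface = T_in − Q·ΣR_partial = 21.3 °C − (1420)(0.009565) = 7.72 °C

T = 7.72 °C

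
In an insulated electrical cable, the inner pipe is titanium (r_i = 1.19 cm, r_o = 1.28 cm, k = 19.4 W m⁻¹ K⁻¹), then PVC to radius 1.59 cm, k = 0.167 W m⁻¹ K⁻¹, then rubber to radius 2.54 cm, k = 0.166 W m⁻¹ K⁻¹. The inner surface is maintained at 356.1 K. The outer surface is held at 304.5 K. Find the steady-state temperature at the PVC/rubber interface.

T = 339.8 K

Treat each layer as a resistance in series:
  R'_titanium = ln(0.0128/0.0119)/(2πk) = 0.07291/(2π·19.4) = 5.981×10^-4 m·K/W
  R'_PVC = ln(0.0159/0.0128)/(2πk) = 0.2169/(2π·0.167) = 0.2067 m·K/W
  R'_rubber = ln(0.0254/0.0159)/(2πk) = 0.4684/(2π·0.166) = 0.4491 m·K/W
ΣR = 5.981×10^-4 + 0.2067 + 0.4491 = 0.6564 m·K/W
Q' = ΔT/ΣR = (356.1 K − 304.5 K)/0.6564 = 78.61 W/m
From the inner boundary to the PVC/rubber interface, ΣR_partial = 0.2073 m·K/W.
T_interface = T_in − Q'·ΣR_partial = 356.1 K − (78.61)(0.2073) = 339.8 K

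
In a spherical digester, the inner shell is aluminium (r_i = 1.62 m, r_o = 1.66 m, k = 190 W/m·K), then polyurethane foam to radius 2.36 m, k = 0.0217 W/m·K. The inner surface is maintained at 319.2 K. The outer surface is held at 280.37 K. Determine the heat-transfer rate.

Treat each layer as a resistance in series:
  R_aluminium = (1/1.62 − 1/1.66)/(4πk) = 0.01487/(4π·190) = 6.230×10^-6 K/W
  R_polyurethane foam = (1/1.66 − 1/2.36)/(4πk) = 0.1787/(4π·0.0217) = 0.6553 K/W
ΣR = 6.230×10^-6 + 0.6553 = 0.6553 K/W
Q = ΔT/ΣR = (319.2 K − 280.37 K)/0.6553 = 59.3 W

Q = 59.3 W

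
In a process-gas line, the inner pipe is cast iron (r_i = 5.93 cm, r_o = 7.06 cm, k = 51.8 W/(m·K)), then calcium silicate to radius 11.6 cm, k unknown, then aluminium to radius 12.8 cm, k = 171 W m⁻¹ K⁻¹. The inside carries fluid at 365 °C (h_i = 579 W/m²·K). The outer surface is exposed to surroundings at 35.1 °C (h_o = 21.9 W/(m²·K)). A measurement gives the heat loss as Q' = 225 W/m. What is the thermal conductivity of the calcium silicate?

ΣR = ΔT/Q' = |365 − 35.1|/225 = 1.466 m·K/W
Known resistances:
  R'_conv,in = 1/(2πr h) = 1/(2π·0.0593·579) = 0.004635 m·K/W
  R'_cast iron = ln(0.0706/0.0593)/(2πk) = 0.1744/(2π·51.8) = 5.359×10^-4 m·K/W
  R'_aluminium = ln(0.128/0.116)/(2πk) = 0.09844/(2π·171) = 9.162×10^-5 m·K/W
  R'_conv,out = 1/(2πr h) = 1/(2π·0.128·21.9) = 0.05678 m·K/W
R_calcium silicate = ΣR − ΣR_known = 1.466 − 0.06204 = 1.404 m·K/W
ln(r₂/r₁)/(2πk) = 1.404 ⇒ k = 0.4966/(2π·1.404) = 0.0563 W/m·K

k = 0.0563 W/m·K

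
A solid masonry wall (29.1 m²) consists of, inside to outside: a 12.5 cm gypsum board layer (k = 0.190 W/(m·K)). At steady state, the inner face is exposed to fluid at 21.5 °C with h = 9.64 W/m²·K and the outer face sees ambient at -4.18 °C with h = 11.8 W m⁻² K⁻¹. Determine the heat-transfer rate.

Q = 883 W

Series thermal resistances, inner to outer:
  R_conv,in = 1/(hA) = 1/(9.64·29.1) = 0.003565 K/W
  R_gypsum board = L/(kA) = 0.125/(0.190·29.1) = 0.02261 K/W
  R_conv,out = 1/(hA) = 1/(11.8·29.1) = 0.002912 K/W
ΣR = 0.003565 + 0.02261 + 0.002912 = 0.02909 K/W
Q = ΔT/ΣR = (21.5 °C − -4.18 °C)/0.02909 = 883 W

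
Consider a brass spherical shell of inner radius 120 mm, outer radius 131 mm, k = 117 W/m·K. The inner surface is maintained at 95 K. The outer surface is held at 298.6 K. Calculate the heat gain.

Q = 4πk·ΔT/(1/r₁ − 1/r₂) = 4π × 117 × 203.6 / (1/0.120 − 1/0.131) = 4.28×10^5 W

Q = 428 kW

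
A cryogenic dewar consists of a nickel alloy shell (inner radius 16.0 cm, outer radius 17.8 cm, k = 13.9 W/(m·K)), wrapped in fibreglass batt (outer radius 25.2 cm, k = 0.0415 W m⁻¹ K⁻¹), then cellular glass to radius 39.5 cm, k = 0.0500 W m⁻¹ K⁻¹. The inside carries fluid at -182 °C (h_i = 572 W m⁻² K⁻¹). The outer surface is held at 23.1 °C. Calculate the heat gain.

Q = 37.6 W

Series thermal resistances, inner to outer:
  R_conv,in = 1/(4πr²h) = 1/(4π·0.160²·572) = 0.005434 K/W
  R_nickel alloy = (1/0.160 − 1/0.178)/(4πk) = 0.6320/(4π·13.9) = 0.003618 K/W
  R_fibreglass batt = (1/0.178 − 1/0.252)/(4πk) = 1.650/(4π·0.0415) = 3.163 K/W
  R_cellular glass = (1/0.252 − 1/0.395)/(4πk) = 1.437/(4π·0.0500) = 2.286 K/W
ΣR = 0.005434 + 0.003618 + 3.163 + 2.286 = 5.458 K/W
Q = ΔT/ΣR = (-182 °C − 23.1 °C)/5.458 = -37.6 W
(Negative Q ⇒ heat flows inward; heat gain = 37.6 W.)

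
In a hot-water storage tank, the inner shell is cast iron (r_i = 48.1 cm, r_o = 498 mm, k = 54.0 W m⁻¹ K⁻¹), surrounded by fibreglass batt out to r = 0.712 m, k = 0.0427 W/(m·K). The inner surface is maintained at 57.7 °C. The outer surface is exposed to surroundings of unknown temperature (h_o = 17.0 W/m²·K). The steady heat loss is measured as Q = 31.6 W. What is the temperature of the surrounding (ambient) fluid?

Series resistances:
  R_cast iron = (1/0.481 − 1/0.498)/(4πk) = 0.07097/(4π·54.0) = 1.046×10^-4 K/W
  R_fibreglass batt = (1/0.498 − 1/0.712)/(4πk) = 0.6035/(4π·0.0427) = 1.125 K/W
  R_conv,out = 1/(4πr²h) = 1/(4π·0.712²·17.0) = 0.009234 K/W
ΣR = 1.134 K/W
ΔT = Q·ΣR = 31.6 × 1.134 = 35.83 K
Heat flows outward, so T_out = T_in − ΔT = 57.7 − 35.83 = 21.9 °C

T_out = 21.9 °C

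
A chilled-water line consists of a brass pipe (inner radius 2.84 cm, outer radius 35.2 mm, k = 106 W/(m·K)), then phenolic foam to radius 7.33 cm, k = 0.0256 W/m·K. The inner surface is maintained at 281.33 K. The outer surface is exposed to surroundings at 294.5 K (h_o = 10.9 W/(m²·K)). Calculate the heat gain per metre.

Q' = 2.77 W/m

Treat each layer as a resistance in series:
  R'_brass = ln(0.0352/0.0284)/(2πk) = 0.2147/(2π·106) = 3.223×10^-4 m·K/W
  R'_phenolic foam = ln(0.0733/0.0352)/(2πk) = 0.7335/(2π·0.0256) = 4.560 m·K/W
  R'_conv,out = 1/(2πr h) = 1/(2π·0.0733·10.9) = 0.1992 m·K/W
ΣR = 3.223×10^-4 + 4.560 + 0.1992 = 4.760 m·K/W
Q' = ΔT/ΣR = (281.33 K − 294.5 K)/4.760 = -2.77 W/m
(Negative Q' ⇒ heat flows inward; heat gain = 2.77 W/m.)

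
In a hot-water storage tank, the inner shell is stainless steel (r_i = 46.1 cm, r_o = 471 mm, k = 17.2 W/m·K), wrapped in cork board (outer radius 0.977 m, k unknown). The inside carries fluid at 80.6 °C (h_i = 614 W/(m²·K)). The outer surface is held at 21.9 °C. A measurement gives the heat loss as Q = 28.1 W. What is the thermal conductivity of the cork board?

ΣR = ΔT/Q = |80.6 − 21.9|/28.1 = 2.089 K/W
Known resistances:
  R_conv,in = 1/(4πr²h) = 1/(4π·0.461²·614) = 6.098×10^-4 K/W
  R_stainless steel = (1/0.461 − 1/0.471)/(4πk) = 0.04606/(4π·17.2) = 2.131×10^-4 K/W
R_cork board = ΣR − ΣR_known = 2.089 − 8.229×10^-4 = 2.088 K/W
(1/r₁−1/r₂)/(4πk) = 2.088 ⇒ k = 1.100/(4π·2.088) = 0.0419 W/m·K

k = 0.0419 W/m·K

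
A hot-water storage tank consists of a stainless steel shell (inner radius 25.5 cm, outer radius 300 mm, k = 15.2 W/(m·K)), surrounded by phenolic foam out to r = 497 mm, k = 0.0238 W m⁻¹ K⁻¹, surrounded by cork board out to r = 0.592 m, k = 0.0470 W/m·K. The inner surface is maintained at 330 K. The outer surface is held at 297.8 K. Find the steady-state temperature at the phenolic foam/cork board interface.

T = 301.3 K

Series thermal resistances, inner to outer:
  R_stainless steel = (1/0.255 − 1/0.300)/(4πk) = 0.5882/(4π·15.2) = 0.003080 K/W
  R_phenolic foam = (1/0.300 − 1/0.497)/(4πk) = 1.321/(4π·0.0238) = 4.418 K/W
  R_cork board = (1/0.497 − 1/0.592)/(4πk) = 0.3229/(4π·0.0470) = 0.5467 K/W
ΣR = 0.003080 + 4.418 + 0.5467 = 4.968 K/W
Q = ΔT/ΣR = (330 K − 297.8 K)/4.968 = 6.481 W
From the inner boundary to the phenolic foam/cork board interface, ΣR_partial = 4.421 K/W.
T_interface = T_in − Q·ΣR_partial = 330 K − (6.481)(4.421) = 301.3 K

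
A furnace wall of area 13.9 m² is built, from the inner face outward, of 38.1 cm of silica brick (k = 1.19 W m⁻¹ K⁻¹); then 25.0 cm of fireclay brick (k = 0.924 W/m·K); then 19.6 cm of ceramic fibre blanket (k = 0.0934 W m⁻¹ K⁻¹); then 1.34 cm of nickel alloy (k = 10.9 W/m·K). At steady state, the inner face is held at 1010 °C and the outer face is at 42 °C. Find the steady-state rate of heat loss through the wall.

Q = 5000 W

Treat each layer as a resistance in series:
  R_silica brick = L/(kA) = 0.381/(1.19·13.9) = 0.02303 K/W
  R_fireclay brick = L/(kA) = 0.250/(0.924·13.9) = 0.01946 K/W
  R_ceramic fibre blanket = L/(kA) = 0.196/(0.0934·13.9) = 0.1510 K/W
  R_nickel alloy = L/(kA) = 0.0134/(10.9·13.9) = 8.844×10^-5 K/W
ΣR = 0.02303 + 0.01946 + 0.1510 + 8.844×10^-5 = 0.1936 K/W
Q = ΔT/ΣR = (1010 °C − 42 °C)/0.1936 = 5000 W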